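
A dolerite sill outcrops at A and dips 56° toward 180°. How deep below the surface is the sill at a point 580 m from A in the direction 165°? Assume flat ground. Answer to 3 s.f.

831 m

The hole lies 15° from the dip direction, so the down-dip offset is 580 × cos 15° = 560.24 m.
Depth = down-dip offset × tan(dip) = 560.24 × tan 56° = 560.24 × 1.4826
Depth = 830.59 m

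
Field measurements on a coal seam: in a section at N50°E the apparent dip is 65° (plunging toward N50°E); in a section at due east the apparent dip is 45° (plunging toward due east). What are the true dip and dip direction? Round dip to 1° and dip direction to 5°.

true dip 67°, dip direction 025°

The two traces are lines in the plane: v₁ = (sin 50°·cos 65°, cos 50°·cos 65°, −sin 65°), v₂ = (sin 90°·cos 45°, cos 90°·cos 45°, −sin 45°).
n = v₁ × v₂ = (0.192, 0.412, 0.192) (taken with n_z > 0).
Dip δ = arctan(|n_h|/n_z) = arctan(0.455/0.192) = 67.1°.
Dip direction = atan2(0.192, 0.412) = 25° (azimuth of n's horizontal projection).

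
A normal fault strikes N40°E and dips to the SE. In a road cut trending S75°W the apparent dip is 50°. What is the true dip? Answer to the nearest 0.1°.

The section is 35° from the strike.
tan(true dip) = tan 50° / sin 35° = 2.0778
true dip = arctan 2.0778 = 64.30°

64.3°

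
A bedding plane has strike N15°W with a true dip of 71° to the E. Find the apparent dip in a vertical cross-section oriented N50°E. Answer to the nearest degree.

69°

The section lies 65° from the strike.
tan(apparent dip) = tan 71° · sin 65° = 2.6321
apparent dip = arctan 2.6321 = 69.20°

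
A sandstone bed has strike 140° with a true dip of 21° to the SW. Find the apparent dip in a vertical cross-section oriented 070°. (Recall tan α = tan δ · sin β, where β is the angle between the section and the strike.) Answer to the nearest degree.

20°

The section lies 70° from the strike.
tan α = tan 21° × sin 70° = 0.3839 × 0.9397 = 0.3607
apparent dip = arctan 0.3607 = 19.84°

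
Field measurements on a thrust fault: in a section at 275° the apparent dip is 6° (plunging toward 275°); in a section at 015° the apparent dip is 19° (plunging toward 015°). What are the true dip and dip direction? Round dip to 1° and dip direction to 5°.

The two traces are lines in the plane: v₁ = (sin 275°·cos 6°, cos 275°·cos 6°, −sin 6°), v₂ = (sin 15°·cos 19°, cos 15°·cos 19°, −sin 19°).
n = v₁ × v₂ = (-0.067, 0.348, 0.926) (taken with n_z > 0).
tan δ = √(n_x²+n_y²)/n_z = 0.355/0.926, so δ = 21.0°.
Dip direction = azimuth of (n_x, n_y) = atan2(-0.067, 0.348) = 349°.

true dip 21°, dip direction 350°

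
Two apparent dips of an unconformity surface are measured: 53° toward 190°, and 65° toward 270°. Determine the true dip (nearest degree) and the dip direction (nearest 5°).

The two traces are lines in the plane: v₁ = (sin 190°·cos 53°, cos 190°·cos 53°, −sin 53°), v₂ = (sin 270°·cos 65°, cos 270°·cos 65°, −sin 65°).
Cross product v₁ × v₂ gives the pole to the plane: n ∝ (-0.537, -0.243, 0.250).
tan δ = √(n_x²+n_y²)/n_z = 0.589/0.250, so δ = 67.0°.
Dip direction = azimuth of (n_x, n_y) = atan2(-0.537, -0.243) = 246°.

true dip 67°, dip direction 245°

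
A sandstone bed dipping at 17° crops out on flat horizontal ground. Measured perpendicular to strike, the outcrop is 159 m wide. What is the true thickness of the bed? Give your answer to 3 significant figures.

46.5 m

True thickness t = w · sin(dip) = 159 × sin 17°
t = 159 × 0.2924 = 46.487 m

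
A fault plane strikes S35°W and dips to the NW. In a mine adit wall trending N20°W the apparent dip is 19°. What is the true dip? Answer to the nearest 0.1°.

β = acute angle between strike S35°W and section N20°W = 55°.
tan(true dip) = tan 19° / sin 55° = 0.4203
δ = arctan(0.4203) = 22.80°

22.8°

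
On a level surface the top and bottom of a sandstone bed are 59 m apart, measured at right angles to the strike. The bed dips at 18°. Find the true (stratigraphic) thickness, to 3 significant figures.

True thickness t = w · sin(dip) = 59 × sin 18°
t = 59 × 0.3090 = 18.232 m

18.2 m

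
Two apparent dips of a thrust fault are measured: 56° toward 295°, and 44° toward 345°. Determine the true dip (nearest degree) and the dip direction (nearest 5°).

true dip 56°, dip direction 295°

Each apparent-dip line lies in the plane. As unit vectors (x east, y north, z up), v₁ plunges 56°→295° and v₂ plunges 44°→345°.
n = v₁ × v₂ = (-0.412, 0.198, 0.308) (taken with n_z > 0).
tan δ = √(n_x²+n_y²)/n_z = 0.457/0.308, so δ = 56.0°.
The horizontal component of n points toward azimuth atan2(n_x, n_y) = 296°, the dip direction.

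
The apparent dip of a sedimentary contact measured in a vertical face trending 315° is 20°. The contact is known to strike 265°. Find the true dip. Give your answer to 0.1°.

25.4°

β = acute angle between strike 265° and section 315° = 50°.
tan δ = tan α / sin β = tan 20° / sin 50° = 0.3640 / 0.7660 = 0.4751
δ = arctan(0.4751) = 25.41°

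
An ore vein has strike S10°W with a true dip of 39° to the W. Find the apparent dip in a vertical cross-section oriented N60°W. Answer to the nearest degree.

The strike is S10°W and the section trends N60°W; the acute angle between them is β = 70°.
tan α = tan 39° × sin 70° = 0.8098 × 0.9397 = 0.7609
apparent dip = arctan 0.7609 = 37.27°

37°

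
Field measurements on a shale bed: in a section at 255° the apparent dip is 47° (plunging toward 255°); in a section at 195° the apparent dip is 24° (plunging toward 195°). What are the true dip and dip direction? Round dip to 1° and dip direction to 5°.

The two traces are lines in the plane: v₁ = (sin 255°·cos 47°, cos 255°·cos 47°, −sin 47°), v₂ = (sin 195°·cos 24°, cos 195°·cos 24°, −sin 24°).
The plane normal is n = v₁ × v₂ ∝ (-0.574, -0.095, 0.540).
Dip δ = arctan(|n_h|/n_z) = arctan(0.581/0.540) = 47.1°.
Dip direction = atan2(-0.574, -0.095) = 261° (azimuth of n's horizontal projection).

true dip 47°, dip direction 260°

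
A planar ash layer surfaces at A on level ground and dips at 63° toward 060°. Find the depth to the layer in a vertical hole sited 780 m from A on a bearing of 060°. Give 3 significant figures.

The hole is directly down-dip from the outcrop, so the down-dip offset is 780 m.
Depth = down-dip offset × tan(dip) = 780.00 × tan 63° = 780.00 × 1.9626
Depth = 1530.84 m

1530 m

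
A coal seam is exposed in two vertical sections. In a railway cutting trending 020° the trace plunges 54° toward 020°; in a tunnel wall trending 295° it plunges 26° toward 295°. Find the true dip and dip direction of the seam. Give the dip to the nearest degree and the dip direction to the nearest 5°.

true dip 55°, dip direction 005°

The two traces are lines in the plane: v₁ = (sin 20°·cos 54°, cos 20°·cos 54°, −sin 54°), v₂ = (sin 295°·cos 26°, cos 295°·cos 26°, −sin 26°).
Cross product v₁ × v₂ gives the pole to the plane: n ∝ (0.065, 0.747, 0.526).
tan δ = √(n_x²+n_y²)/n_z = 0.750/0.526, so δ = 54.9°.
Dip direction = azimuth of (n_x, n_y) = atan2(0.065, 0.747) = 5°.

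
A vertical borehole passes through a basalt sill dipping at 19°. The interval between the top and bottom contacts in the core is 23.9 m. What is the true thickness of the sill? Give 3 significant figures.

22.6 m

True thickness t = h · cos(dip) = 23.9 × cos 19°
t = 23.9 × 0.9455 = 22.598 m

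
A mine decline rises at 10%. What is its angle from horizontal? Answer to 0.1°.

5.7°

tan θ = 10/100 = 0.1000
θ = arctan(0.1000) = 5.71°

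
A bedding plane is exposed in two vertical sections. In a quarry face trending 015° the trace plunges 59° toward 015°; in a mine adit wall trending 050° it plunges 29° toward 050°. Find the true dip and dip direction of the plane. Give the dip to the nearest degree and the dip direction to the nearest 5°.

Each apparent-dip line lies in the plane. As unit vectors (x east, y north, z up), v₁ plunges 59°→015° and v₂ plunges 29°→050°.
The plane normal is n = v₁ × v₂ ∝ (-0.241, 0.510, 0.258).
Dip δ = arctan(|n_h|/n_z) = arctan(0.564/0.258) = 65.4°.
Dip direction = atan2(-0.241, 0.510) = 335° (azimuth of n's horizontal projection).

true dip 65°, dip direction 335°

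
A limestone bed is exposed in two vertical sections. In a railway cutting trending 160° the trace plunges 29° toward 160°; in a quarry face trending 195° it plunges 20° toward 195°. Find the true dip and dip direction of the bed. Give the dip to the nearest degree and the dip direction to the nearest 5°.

true dip 30°, dip direction 145°

Each apparent-dip line lies in the plane. As unit vectors (x east, y north, z up), v₁ plunges 29°→160° and v₂ plunges 20°→195°.
n = v₁ × v₂ = (0.159, -0.220, 0.471) (taken with n_z > 0).
Dip δ = arctan(|n_h|/n_z) = arctan(0.272/0.471) = 29.9°.
The horizontal component of n points toward azimuth atan2(n_x, n_y) = 144°, the dip direction.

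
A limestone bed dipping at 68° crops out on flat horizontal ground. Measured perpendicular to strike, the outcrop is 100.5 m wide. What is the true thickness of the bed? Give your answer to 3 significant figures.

93.2 m

True thickness t = w · sin(dip) = 100.5 × sin 68°
t = 100.5 × 0.9272 = 93.182 m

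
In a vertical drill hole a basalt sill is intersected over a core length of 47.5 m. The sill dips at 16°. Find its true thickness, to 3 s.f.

True thickness t = h · cos(dip) = 47.5 × cos 16°
t = 47.5 × 0.9613 = 45.660 m

45.7 m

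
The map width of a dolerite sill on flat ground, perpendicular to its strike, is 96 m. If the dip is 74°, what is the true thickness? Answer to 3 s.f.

True thickness t = w · sin(dip) = 96 × sin 74°
t = 96 × 0.9613 = 92.281 m

92.3 m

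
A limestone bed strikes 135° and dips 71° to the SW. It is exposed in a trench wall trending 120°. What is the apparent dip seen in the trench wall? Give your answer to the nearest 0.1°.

The strike is 135° and the section trends 120°; the acute angle between them is β = 15°.
tan α = tan 71° × sin 15° = 2.9042 × 0.2588 = 0.7517
apparent dip = arctan 0.7517 = 36.93°

36.9°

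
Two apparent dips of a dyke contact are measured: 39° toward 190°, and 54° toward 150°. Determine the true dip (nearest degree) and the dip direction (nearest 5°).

true dip 55°, dip direction 135°

Represent each trace as a vector plunging at its apparent dip toward its trend (east-north-up frame): v₁ = (-0.135, -0.765, -0.629), v₂ = (0.294, -0.509, -0.809).
The plane normal is n = v₁ × v₂ ∝ (0.299, -0.294, 0.294).
True dip = arccos(n_z / |n|) = arccos(0.5736) = 55.0°.
Dip direction = azimuth of (n_x, n_y) = atan2(0.299, -0.294) = 135°.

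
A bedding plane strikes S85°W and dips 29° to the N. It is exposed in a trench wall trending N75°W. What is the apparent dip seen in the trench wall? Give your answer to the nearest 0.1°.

10.7°

The section lies 20° from the strike.
tan(apparent dip) = tan 29° · sin 20° = 0.1896
apparent dip = arctan 0.1896 = 10.74°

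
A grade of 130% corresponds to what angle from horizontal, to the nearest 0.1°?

tan θ = 130/100 = 1.3000
θ = arctan(1.3000) = 52.43°

52.4°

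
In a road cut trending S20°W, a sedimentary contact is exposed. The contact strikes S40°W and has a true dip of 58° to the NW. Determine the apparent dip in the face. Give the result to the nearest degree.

The section lies 20° from the strike.
tan(apparent dip) = tan 58° · sin 20° = 0.5473
α = arctan(0.5473) = 28.69°

29°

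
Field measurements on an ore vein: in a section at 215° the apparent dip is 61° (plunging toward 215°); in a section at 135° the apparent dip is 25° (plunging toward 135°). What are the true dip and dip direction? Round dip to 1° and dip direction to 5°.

Each apparent-dip line lies in the plane. As unit vectors (x east, y north, z up), v₁ plunges 61°→215° and v₂ plunges 25°→135°.
n = v₁ × v₂ = (-0.393, -0.678, 0.433) (taken with n_z > 0).
Dip δ = arctan(|n_h|/n_z) = arctan(0.784/0.433) = 61.1°.
The horizontal component of n points toward azimuth atan2(n_x, n_y) = 210°, the dip direction.

true dip 61°, dip direction 210°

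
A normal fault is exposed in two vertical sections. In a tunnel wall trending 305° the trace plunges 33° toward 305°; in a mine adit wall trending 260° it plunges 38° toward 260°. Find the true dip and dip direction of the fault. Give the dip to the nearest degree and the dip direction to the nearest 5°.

true dip 38°, dip direction 270°

Represent each trace as a vector plunging at its apparent dip toward its trend (east-north-up frame): v₁ = (-0.687, 0.481, -0.545), v₂ = (-0.776, -0.137, -0.616).
n = v₁ × v₂ = (-0.371, -0.000, 0.467) (taken with n_z > 0).
True dip = arccos(n_z / |n|) = arccos(0.7835) = 38.4°.
Dip direction = azimuth of (n_x, n_y) = atan2(-0.371, -0.000) = 270°.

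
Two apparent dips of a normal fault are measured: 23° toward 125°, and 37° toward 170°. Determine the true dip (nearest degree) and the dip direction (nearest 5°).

Represent each trace as a vector plunging at its apparent dip toward its trend (east-north-up frame): v₁ = (0.754, -0.528, -0.391), v₂ = (0.139, -0.787, -0.602).
n = v₁ × v₂ = (-0.010, -0.400, 0.520) (taken with n_z > 0).
True dip = arccos(n_z / |n|) = arccos(0.7927) = 37.6°.
The horizontal component of n points toward azimuth atan2(n_x, n_y) = 181°, the dip direction.

true dip 38°, dip direction 180°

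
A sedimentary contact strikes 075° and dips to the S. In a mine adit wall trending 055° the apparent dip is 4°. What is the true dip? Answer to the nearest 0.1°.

11.6°

β = acute angle between strike 075° and section 055° = 20°.
tan δ = tan α / sin β = tan 4° / sin 20° = 0.0699 / 0.3420 = 0.2045
δ = arctan(0.2045) = 11.56°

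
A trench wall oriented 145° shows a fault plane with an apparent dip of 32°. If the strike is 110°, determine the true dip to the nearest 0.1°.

47.5°

The section is 35° from the strike.
tan δ = tan α / sin β = tan 32° / sin 35° = 0.6249 / 0.5736 = 1.0894
true dip = arctan 1.0894 = 47.45°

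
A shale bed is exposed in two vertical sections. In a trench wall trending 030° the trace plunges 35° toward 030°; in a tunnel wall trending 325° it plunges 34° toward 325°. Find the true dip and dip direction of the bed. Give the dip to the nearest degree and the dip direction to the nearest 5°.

true dip 39°, dip direction 000°

Represent each trace as a vector plunging at its apparent dip toward its trend (east-north-up frame): v₁ = (0.410, 0.709, -0.574), v₂ = (-0.476, 0.679, -0.559).
Cross product v₁ × v₂ gives the pole to the plane: n ∝ (-0.007, 0.502, 0.615).
Dip δ = arctan(|n_h|/n_z) = arctan(0.502/0.615) = 39.2°.
Dip direction = atan2(-0.007, 0.502) = 359° (azimuth of n's horizontal projection).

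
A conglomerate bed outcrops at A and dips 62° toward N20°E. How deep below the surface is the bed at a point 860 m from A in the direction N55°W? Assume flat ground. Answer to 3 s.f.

The hole lies 75° from the dip direction, so the down-dip offset is 860 × cos 75° = 222.58 m.
Depth = down-dip offset × tan(dip) = 222.58 × tan 62° = 222.58 × 1.8807
Depth = 418.62 m

419 m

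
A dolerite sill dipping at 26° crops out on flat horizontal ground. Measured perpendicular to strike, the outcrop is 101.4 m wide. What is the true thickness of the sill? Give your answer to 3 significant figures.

44.5 m

True thickness t = w · sin(dip) = 101.4 × sin 26°
t = 101.4 × 0.4384 = 44.451 m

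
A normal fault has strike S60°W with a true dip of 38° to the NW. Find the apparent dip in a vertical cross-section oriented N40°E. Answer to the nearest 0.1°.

15.0°

The section lies 20° from the strike.
tan(apparent dip) = tan 38° · sin 20° = 0.2672
apparent dip = arctan 0.2672 = 14.96°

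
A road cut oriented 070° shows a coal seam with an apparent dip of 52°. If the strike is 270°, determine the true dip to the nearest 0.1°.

75.0°

The section is 20° from the strike.
tan δ = tan α / sin β = tan 52° / sin 20° = 1.2799 / 0.3420 = 3.7423
δ = arctan(3.7423) = 75.04°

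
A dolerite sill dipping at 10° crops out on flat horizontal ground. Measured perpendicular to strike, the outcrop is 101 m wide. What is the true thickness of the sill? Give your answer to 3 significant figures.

17.5 m

True thickness t = w · sin(dip) = 101 × sin 10°
t = 101 × 0.1736 = 17.538 m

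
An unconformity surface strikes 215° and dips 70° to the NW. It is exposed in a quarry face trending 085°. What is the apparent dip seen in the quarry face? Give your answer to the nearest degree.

65°

Angle between strike (215°) and section (085°): β = 50°.
tan(apparent dip) = tan 70° · sin 50° = 2.1047
α = arctan(2.1047) = 64.59°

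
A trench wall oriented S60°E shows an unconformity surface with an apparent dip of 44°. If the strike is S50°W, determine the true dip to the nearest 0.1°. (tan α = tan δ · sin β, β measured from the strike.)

45.8°

The section is 70° from the strike.
tan δ = tan α / sin β = tan 44° / sin 70° = 0.9657 / 0.9397 = 1.0277
δ = arctan(1.0277) = 45.78°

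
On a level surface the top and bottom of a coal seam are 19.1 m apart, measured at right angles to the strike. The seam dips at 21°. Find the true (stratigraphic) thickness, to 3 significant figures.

True thickness t = w · sin(dip) = 19.1 × sin 21°
t = 19.1 × 0.3584 = 6.845 m

6.84 m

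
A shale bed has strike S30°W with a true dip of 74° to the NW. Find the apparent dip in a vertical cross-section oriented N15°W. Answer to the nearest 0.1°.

The strike is S30°W and the section trends N15°W; the acute angle between them is β = 45°.
tan α = tan 74° × sin 45° = 3.4874 × 0.7071 = 2.4660
apparent dip = arctan 2.4660 = 67.93°

67.9°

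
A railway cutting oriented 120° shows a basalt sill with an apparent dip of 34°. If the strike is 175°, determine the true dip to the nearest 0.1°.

The section is 55° from the strike.
tan(true dip) = tan 34° / sin 55° = 0.8234
δ = arctan(0.8234) = 39.47°

39.5°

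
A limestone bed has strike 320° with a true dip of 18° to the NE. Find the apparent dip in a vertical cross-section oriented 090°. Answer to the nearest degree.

Angle between strike (320°) and section (090°): β = 50°.
tan α = tan 18° × sin 50° = 0.3249 × 0.7660 = 0.2489
α = arctan(0.2489) = 13.98°

14°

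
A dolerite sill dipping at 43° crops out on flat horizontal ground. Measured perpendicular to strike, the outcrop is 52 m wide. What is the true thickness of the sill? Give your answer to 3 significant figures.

35.5 m

True thickness t = w · sin(dip) = 52 × sin 43°
t = 52 × 0.6820 = 35.464 m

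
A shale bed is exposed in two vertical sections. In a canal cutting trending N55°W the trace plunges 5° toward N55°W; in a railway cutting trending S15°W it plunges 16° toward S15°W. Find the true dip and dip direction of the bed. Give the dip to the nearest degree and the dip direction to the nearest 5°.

Each apparent-dip line lies in the plane. As unit vectors (x east, y north, z up), v₁ plunges 5°→N55°W and v₂ plunges 16°→S15°W.
The plane normal is n = v₁ × v₂ ∝ (-0.238, -0.203, 0.900).
True dip = arccos(n_z / |n|) = arccos(0.9444) = 19.2°.
The horizontal component of n points toward azimuth atan2(n_x, n_y) = 230°, the dip direction.

true dip 19°, dip direction 230°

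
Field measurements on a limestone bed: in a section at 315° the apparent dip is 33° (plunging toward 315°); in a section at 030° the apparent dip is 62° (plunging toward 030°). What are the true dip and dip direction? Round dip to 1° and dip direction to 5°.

Each apparent-dip line lies in the plane. As unit vectors (x east, y north, z up), v₁ plunges 33°→315° and v₂ plunges 62°→030°.
Cross product v₁ × v₂ gives the pole to the plane: n ∝ (0.302, 0.651, 0.380).
True dip = arccos(n_z / |n|) = arccos(0.4680) = 62.1°.
The horizontal component of n points toward azimuth atan2(n_x, n_y) = 25°, the dip direction.

true dip 62°, dip direction 025°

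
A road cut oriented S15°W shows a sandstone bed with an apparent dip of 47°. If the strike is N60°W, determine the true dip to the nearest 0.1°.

β = acute angle between strike N60°W and section S15°W = 75°.
tan δ = tan α / sin β = tan 47° / sin 75° = 1.0724 / 0.9659 = 1.1102
true dip = arctan 1.1102 = 47.99°

48.0°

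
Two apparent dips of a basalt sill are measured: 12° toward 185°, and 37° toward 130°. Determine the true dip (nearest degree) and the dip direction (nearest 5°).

true dip 39°, dip direction 110°

Represent each trace as a vector plunging at its apparent dip toward its trend (east-north-up frame): v₁ = (-0.085, -0.974, -0.208), v₂ = (0.612, -0.513, -0.602).
Cross product v₁ × v₂ gives the pole to the plane: n ∝ (0.480, -0.179, 0.640).
tan δ = √(n_x²+n_y²)/n_z = 0.512/0.640, so δ = 38.7°.
Dip direction = atan2(0.480, -0.179) = 110° (azimuth of n's horizontal projection).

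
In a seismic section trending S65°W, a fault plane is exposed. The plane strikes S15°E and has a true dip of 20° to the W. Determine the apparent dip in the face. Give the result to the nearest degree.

20°

The strike is S15°E and the section trends S65°W; the acute angle between them is β = 80°.
tan(apparent dip) = tan 20° · sin 80° = 0.3584
α = arctan(0.3584) = 19.72°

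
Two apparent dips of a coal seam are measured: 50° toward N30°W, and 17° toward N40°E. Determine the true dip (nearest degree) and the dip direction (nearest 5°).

true dip 50°, dip direction 325°

Each apparent-dip line lies in the plane. As unit vectors (x east, y north, z up), v₁ plunges 50°→N30°W and v₂ plunges 17°→N40°E.
Cross product v₁ × v₂ gives the pole to the plane: n ∝ (-0.398, 0.565, 0.578).
Dip δ = arctan(|n_h|/n_z) = arctan(0.691/0.578) = 50.1°.
Dip direction = atan2(-0.398, 0.565) = 325° (azimuth of n's horizontal projection).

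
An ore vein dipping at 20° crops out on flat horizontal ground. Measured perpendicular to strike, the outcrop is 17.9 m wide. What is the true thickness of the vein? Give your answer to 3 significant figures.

True thickness t = w · sin(dip) = 17.9 × sin 20°
t = 17.9 × 0.3420 = 6.122 m

6.12 m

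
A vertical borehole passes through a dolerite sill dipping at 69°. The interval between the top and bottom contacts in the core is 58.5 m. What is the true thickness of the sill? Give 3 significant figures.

21.0 m

True thickness t = h · cos(dip) = 58.5 × cos 69°
t = 58.5 × 0.3584 = 20.965 m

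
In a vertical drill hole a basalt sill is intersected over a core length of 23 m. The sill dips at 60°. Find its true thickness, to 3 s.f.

True thickness t = h · cos(dip) = 23 × cos 60°
t = 23 × 0.5000 = 11.500 m

11.5 m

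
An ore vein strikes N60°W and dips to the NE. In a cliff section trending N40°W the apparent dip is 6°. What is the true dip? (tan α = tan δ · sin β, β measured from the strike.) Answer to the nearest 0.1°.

β = acute angle between strike N60°W and section N40°W = 20°.
tan δ = tan α / sin β = tan 6° / sin 20° = 0.1051 / 0.3420 = 0.3073
true dip = arctan 0.3073 = 17.08°

17.1°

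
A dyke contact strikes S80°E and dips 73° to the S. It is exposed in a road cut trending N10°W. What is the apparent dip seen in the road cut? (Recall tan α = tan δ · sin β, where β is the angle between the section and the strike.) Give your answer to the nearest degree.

72°

The section lies 70° from the strike.
tan α = tan 73° × sin 70° = 3.2709 × 0.9397 = 3.0736
apparent dip = arctan 3.0736 = 71.98°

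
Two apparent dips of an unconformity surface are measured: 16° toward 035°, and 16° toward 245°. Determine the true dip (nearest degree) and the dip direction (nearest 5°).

Represent each trace as a vector plunging at its apparent dip toward its trend (east-north-up frame): v₁ = (0.551, 0.787, -0.276), v₂ = (-0.871, -0.406, -0.276).
Cross product v₁ × v₂ gives the pole to the plane: n ∝ (-0.329, 0.392, 0.462).
Dip δ = arctan(|n_h|/n_z) = arctan(0.512/0.462) = 47.9°.
The horizontal component of n points toward azimuth atan2(n_x, n_y) = 320°, the dip direction.

true dip 48°, dip direction 320°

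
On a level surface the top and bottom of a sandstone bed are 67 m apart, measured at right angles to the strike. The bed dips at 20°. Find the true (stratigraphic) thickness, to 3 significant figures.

22.9 m

True thickness t = w · sin(dip) = 67 × sin 20°
t = 67 × 0.3420 = 22.915 m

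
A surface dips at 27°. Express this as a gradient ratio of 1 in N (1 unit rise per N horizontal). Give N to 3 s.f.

1 in 1.96

1 : N means tan θ = 1/N, so N = 1/tan 27° = 1/0.5095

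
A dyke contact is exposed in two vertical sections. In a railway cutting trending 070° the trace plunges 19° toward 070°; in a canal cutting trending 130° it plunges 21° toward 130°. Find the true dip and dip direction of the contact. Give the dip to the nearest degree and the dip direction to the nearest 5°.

The two traces are lines in the plane: v₁ = (sin 70°·cos 19°, cos 70°·cos 19°, −sin 19°), v₂ = (sin 130°·cos 21°, cos 130°·cos 21°, −sin 21°).
Cross product v₁ × v₂ gives the pole to the plane: n ∝ (0.311, -0.086, 0.764).
tan δ = √(n_x²+n_y²)/n_z = 0.323/0.764, so δ = 22.9°.
Dip direction = atan2(0.311, -0.086) = 105° (azimuth of n's horizontal projection).

true dip 23°, dip direction 105°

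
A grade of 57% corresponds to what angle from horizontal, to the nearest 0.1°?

tan θ = 57/100 = 0.5700
θ = arctan(0.5700) = 29.68°

29.7°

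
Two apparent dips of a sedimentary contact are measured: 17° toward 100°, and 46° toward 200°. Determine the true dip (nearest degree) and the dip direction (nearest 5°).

The two traces are lines in the plane: v₁ = (sin 100°·cos 17°, cos 100°·cos 17°, −sin 17°), v₂ = (sin 200°·cos 46°, cos 200°·cos 46°, −sin 46°).
The plane normal is n = v₁ × v₂ ∝ (0.071, -0.747, 0.654).
Dip δ = arctan(|n_h|/n_z) = arctan(0.750/0.654) = 48.9°.
Dip direction = atan2(0.071, -0.747) = 175° (azimuth of n's horizontal projection).

true dip 49°, dip direction 175°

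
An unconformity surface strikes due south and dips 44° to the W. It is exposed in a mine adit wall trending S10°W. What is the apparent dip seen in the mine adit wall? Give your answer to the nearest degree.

Angle between strike (due south) and section (S10°W): β = 10°.
tan α = tan 44° × sin 10° = 0.9657 × 0.1736 = 0.1677
apparent dip = arctan 0.1677 = 9.52°

10°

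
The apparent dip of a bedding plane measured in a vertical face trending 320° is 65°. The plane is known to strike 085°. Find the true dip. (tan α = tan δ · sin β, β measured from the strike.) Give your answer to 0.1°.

69.1°

β = acute angle between strike 085° and section 320° = 55°.
tan(true dip) = tan 65° / sin 55° = 2.6180
true dip = arctan 2.6180 = 69.09°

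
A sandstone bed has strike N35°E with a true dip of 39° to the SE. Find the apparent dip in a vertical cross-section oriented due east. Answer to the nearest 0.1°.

33.6°

The strike is N35°E and the section trends due east; the acute angle between them is β = 55°.
tan α = tan 39° × sin 55° = 0.8098 × 0.8192 = 0.6633
α = arctan(0.6633) = 33.56°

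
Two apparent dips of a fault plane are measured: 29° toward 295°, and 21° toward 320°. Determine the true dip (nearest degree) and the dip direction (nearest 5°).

true dip 32°, dip direction 270°

The two traces are lines in the plane: v₁ = (sin 295°·cos 29°, cos 295°·cos 29°, −sin 29°), v₂ = (sin 320°·cos 21°, cos 320°·cos 21°, −sin 21°).
Cross product v₁ × v₂ gives the pole to the plane: n ∝ (-0.214, -0.007, 0.345).
True dip = arccos(n_z / |n|) = arccos(0.8494) = 31.8°.
The horizontal component of n points toward azimuth atan2(n_x, n_y) = 268°, the dip direction.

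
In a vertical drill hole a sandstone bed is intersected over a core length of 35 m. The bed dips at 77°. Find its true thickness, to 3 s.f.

True thickness t = h · cos(dip) = 35 × cos 77°
t = 35 × 0.2250 = 7.873 m

7.87 m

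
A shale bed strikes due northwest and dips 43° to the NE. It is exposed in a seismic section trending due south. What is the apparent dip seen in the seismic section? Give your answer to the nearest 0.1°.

33.4°

The strike is due northwest and the section trends due south; the acute angle between them is β = 45°.
tan α = tan 43° × sin 45° = 0.9325 × 0.7071 = 0.6594
α = arctan(0.6594) = 33.40°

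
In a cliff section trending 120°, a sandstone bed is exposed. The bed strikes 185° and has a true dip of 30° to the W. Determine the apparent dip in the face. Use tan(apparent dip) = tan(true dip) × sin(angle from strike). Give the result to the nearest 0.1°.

27.6°

The strike is 185° and the section trends 120°; the acute angle between them is β = 65°.
tan α = tan 30° × sin 65° = 0.5774 × 0.9063 = 0.5233
apparent dip = arctan 0.5233 = 27.62°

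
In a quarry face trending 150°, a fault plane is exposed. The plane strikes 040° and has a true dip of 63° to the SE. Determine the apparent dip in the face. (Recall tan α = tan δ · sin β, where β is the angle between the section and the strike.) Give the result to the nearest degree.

The section lies 70° from the strike.
tan α = tan 63° × sin 70° = 1.9626 × 0.9397 = 1.8443
α = arctan(1.8443) = 61.53°

62°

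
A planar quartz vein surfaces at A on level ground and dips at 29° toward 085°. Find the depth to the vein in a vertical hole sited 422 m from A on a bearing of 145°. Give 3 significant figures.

The hole lies 60° from the dip direction, so the down-dip offset is 422 × cos 60° = 211.00 m.
Depth = down-dip offset × tan(dip) = 211.00 × tan 29° = 211.00 × 0.5543
Depth = 116.96 m

117 m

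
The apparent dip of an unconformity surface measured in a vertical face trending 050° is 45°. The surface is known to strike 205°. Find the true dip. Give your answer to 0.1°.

β = acute angle between strike 205° and section 050° = 25°.
tan δ = tan α / sin β = tan 45° / sin 25° = 1.0000 / 0.4226 = 2.3662
δ = arctan(2.3662) = 67.09°

67.1°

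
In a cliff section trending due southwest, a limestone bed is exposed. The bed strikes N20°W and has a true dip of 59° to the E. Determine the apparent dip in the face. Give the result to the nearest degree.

The strike is N20°W and the section trends due southwest; the acute angle between them is β = 65°.
tan(apparent dip) = tan 59° · sin 65° = 1.5083
apparent dip = arctan 1.5083 = 56.46°

56°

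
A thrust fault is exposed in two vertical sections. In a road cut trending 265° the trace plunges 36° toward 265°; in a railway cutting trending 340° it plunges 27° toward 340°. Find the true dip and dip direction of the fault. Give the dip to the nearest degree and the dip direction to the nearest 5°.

The two traces are lines in the plane: v₁ = (sin 265°·cos 36°, cos 265°·cos 36°, −sin 36°), v₂ = (sin 340°·cos 27°, cos 340°·cos 27°, −sin 27°).
The plane normal is n = v₁ × v₂ ∝ (-0.524, 0.187, 0.696).
tan δ = √(n_x²+n_y²)/n_z = 0.556/0.696, so δ = 38.6°.
Dip direction = atan2(-0.524, 0.187) = 290° (azimuth of n's horizontal projection).

true dip 39°, dip direction 290°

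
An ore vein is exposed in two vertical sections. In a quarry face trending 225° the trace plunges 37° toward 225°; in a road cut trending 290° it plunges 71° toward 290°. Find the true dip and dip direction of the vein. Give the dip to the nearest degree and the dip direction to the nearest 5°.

Represent each trace as a vector plunging at its apparent dip toward its trend (east-north-up frame): v₁ = (-0.565, -0.565, -0.602), v₂ = (-0.306, 0.111, -0.946).
n = v₁ × v₂ = (-0.601, 0.350, 0.236) (taken with n_z > 0).
tan δ = √(n_x²+n_y²)/n_z = 0.695/0.236, so δ = 71.3°.
Dip direction = azimuth of (n_x, n_y) = atan2(-0.601, 0.350) = 300°.

true dip 71°, dip direction 300°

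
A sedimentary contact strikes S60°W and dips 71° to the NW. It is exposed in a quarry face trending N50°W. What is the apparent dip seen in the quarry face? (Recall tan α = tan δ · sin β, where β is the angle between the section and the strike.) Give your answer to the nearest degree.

70°

The strike is S60°W and the section trends N50°W; the acute angle between them is β = 70°.
tan(apparent dip) = tan 71° · sin 70° = 2.7291
α = arctan(2.7291) = 69.88°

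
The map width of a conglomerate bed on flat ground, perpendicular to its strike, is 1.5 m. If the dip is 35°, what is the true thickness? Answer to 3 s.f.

True thickness t = w · sin(dip) = 1.5 × sin 35°
t = 1.5 × 0.5736 = 0.860 m

0.860 m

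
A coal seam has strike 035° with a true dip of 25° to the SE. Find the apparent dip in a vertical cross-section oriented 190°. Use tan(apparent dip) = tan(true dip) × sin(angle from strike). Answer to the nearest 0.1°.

11.1°

The section lies 25° from the strike.
tan(apparent dip) = tan 25° · sin 25° = 0.1971
apparent dip = arctan 0.1971 = 11.15°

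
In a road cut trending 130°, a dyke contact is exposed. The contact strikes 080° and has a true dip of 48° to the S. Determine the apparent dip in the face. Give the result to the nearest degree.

40°

The section lies 50° from the strike.
tan α = tan 48° × sin 50° = 1.1106 × 0.7660 = 0.8508
apparent dip = arctan 0.8508 = 40.39°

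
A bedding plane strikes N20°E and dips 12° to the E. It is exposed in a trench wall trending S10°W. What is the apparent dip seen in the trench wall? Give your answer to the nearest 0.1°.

Angle between strike (N20°E) and section (S10°W): β = 10°.
tan(apparent dip) = tan 12° · sin 10° = 0.0369
apparent dip = arctan 0.0369 = 2.11°

2.1°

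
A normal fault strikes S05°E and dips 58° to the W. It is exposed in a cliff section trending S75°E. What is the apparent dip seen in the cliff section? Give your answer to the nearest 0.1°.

56.4°

Angle between strike (S05°E) and section (S75°E): β = 70°.
tan(apparent dip) = tan 58° · sin 70° = 1.5038
apparent dip = arctan 1.5038 = 56.38°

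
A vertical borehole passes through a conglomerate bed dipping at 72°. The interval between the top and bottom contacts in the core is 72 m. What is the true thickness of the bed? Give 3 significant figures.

22.2 m

True thickness t = h · cos(dip) = 72 × cos 72°
t = 72 × 0.3090 = 22.249 m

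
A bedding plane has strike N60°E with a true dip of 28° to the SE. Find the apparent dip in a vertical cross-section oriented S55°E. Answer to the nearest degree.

26°

The strike is N60°E and the section trends S55°E; the acute angle between them is β = 65°.
tan(apparent dip) = tan 28° · sin 65° = 0.4819
α = arctan(0.4819) = 25.73°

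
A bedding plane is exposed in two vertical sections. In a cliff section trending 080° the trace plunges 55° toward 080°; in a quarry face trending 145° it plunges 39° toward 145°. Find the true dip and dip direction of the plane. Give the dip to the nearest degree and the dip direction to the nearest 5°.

Each apparent-dip line lies in the plane. As unit vectors (x east, y north, z up), v₁ plunges 55°→080° and v₂ plunges 39°→145°.
Cross product v₁ × v₂ gives the pole to the plane: n ∝ (0.584, 0.010, 0.404).
tan δ = √(n_x²+n_y²)/n_z = 0.584/0.404, so δ = 55.3°.
The horizontal component of n points toward azimuth atan2(n_x, n_y) = 89°, the dip direction.

true dip 55°, dip direction 090°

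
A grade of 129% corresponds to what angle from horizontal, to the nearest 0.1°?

52.2°

tan θ = 129/100 = 1.2900
θ = arctan(1.2900) = 52.22°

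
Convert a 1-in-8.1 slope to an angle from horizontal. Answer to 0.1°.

7.0°

tan θ = 1/8.1 = 0.1235
θ = arctan(0.1235) = 7.04°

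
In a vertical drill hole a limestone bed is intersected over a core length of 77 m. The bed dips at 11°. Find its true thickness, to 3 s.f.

75.6 m

True thickness t = h · cos(dip) = 77 × cos 11°
t = 77 × 0.9816 = 75.585 m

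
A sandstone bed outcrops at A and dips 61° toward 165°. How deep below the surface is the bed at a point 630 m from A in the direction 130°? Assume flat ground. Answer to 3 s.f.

The hole lies 35° from the dip direction, so the down-dip offset is 630 × cos 35° = 516.07 m.
Depth = down-dip offset × tan(dip) = 516.07 × tan 61° = 516.07 × 1.8040
Depth = 931.01 m

931 m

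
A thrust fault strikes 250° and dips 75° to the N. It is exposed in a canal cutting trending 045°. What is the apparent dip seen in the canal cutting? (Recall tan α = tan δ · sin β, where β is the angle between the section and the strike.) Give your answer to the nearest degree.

58°

The section lies 25° from the strike.
tan α = tan 75° × sin 25° = 3.7321 × 0.4226 = 1.5772
apparent dip = arctan 1.5772 = 57.62°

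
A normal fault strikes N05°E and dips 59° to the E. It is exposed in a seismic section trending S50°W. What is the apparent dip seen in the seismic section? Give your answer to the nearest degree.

The section lies 45° from the strike.
tan(apparent dip) = tan 59° · sin 45° = 1.1768
α = arctan(1.1768) = 49.64°

50°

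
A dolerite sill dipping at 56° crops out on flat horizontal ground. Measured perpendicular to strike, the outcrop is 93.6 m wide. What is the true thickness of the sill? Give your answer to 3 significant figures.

True thickness t = w · sin(dip) = 93.6 × sin 56°
t = 93.6 × 0.8290 = 77.598 m

77.6 m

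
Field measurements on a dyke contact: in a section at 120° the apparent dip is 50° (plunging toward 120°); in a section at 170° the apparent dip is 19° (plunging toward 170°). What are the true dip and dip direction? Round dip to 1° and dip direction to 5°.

true dip 53°, dip direction 095°

The two traces are lines in the plane: v₁ = (sin 120°·cos 50°, cos 120°·cos 50°, −sin 50°), v₂ = (sin 170°·cos 19°, cos 170°·cos 19°, −sin 19°).
The plane normal is n = v₁ × v₂ ∝ (0.609, -0.055, 0.466).
True dip = arccos(n_z / |n|) = arccos(0.6060) = 52.7°.
Dip direction = azimuth of (n_x, n_y) = atan2(0.609, -0.055) = 95°.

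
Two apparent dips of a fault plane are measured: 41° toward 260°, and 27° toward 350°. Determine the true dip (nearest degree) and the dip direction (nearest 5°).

true dip 45°, dip direction 290°

The two traces are lines in the plane: v₁ = (sin 260°·cos 41°, cos 260°·cos 41°, −sin 41°), v₂ = (sin 350°·cos 27°, cos 350°·cos 27°, −sin 27°).
Cross product v₁ × v₂ gives the pole to the plane: n ∝ (-0.635, 0.236, 0.672).
True dip = arccos(n_z / |n|) = arccos(0.7044) = 45.2°.
The horizontal component of n points toward azimuth atan2(n_x, n_y) = 290°, the dip direction.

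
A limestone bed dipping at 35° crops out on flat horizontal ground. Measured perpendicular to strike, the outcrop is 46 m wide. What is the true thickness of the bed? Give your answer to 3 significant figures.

True thickness t = w · sin(dip) = 46 × sin 35°
t = 46 × 0.5736 = 26.385 m

26.4 m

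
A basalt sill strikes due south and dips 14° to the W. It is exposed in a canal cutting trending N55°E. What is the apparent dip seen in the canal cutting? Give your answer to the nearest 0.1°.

11.5°

The strike is due south and the section trends N55°E; the acute angle between them is β = 55°.
tan(apparent dip) = tan 14° · sin 55° = 0.2042
α = arctan(0.2042) = 11.54°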